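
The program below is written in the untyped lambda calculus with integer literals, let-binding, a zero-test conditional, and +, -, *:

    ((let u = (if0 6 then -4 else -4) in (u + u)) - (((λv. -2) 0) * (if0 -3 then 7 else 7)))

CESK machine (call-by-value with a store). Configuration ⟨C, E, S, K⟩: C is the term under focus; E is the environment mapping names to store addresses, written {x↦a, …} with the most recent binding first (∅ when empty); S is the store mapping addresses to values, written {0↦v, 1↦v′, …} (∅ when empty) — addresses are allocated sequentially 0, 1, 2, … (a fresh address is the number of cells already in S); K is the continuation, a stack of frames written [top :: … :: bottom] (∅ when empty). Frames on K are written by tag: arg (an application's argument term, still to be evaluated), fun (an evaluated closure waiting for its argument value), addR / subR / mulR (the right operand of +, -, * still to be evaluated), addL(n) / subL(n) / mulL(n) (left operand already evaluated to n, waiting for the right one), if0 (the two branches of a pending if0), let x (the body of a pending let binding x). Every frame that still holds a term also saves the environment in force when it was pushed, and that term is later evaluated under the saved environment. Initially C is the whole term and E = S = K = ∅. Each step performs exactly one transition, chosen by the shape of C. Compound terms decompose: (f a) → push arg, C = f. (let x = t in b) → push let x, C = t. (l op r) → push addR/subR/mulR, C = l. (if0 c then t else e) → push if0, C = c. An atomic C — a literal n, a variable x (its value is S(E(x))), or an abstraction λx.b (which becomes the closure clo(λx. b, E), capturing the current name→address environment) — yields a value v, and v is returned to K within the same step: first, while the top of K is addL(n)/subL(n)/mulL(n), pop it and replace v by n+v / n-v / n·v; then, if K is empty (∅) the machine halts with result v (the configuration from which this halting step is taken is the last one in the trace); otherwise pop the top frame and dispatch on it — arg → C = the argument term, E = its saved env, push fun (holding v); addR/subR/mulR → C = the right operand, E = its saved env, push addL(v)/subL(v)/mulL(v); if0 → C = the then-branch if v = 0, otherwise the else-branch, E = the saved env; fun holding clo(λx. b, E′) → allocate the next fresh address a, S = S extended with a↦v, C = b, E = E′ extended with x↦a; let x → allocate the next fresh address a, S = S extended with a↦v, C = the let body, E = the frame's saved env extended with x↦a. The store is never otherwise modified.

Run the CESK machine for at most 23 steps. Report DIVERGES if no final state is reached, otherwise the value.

[0] ⟨C=((let u = (if0 6 then -4 else -4) in (u + u)) - (((λv. -2) 0) * (if0 -3 then 7 else 7))); E=∅; S=∅; K=∅⟩
[1] ⟨C=(let u = (if0 6 then -4 else -4) in (u + u)); E=∅; S=∅; K=[subR]⟩
[2] ⟨C=(if0 6 then -4 else -4); E=∅; S=∅; K=[let u :: subR]⟩
[3] ⟨C=6; E=∅; S=∅; K=[if0 :: let u :: subR]⟩
[4] ⟨C=-4; E=∅; S=∅; K=[let u :: subR]⟩
[5] ⟨C=(u + u); E={u↦0}; S={0↦-4}; K=[subR]⟩
[6] ⟨C=u; E={u↦0}; S={0↦-4}; K=[addR :: subR]⟩
[7] ⟨C=u; E={u↦0}; S={0↦-4}; K=[addL(-4) :: subR]⟩
[8] ⟨C=(((λv. -2) 0) * (if0 -3 then 7 else 7)); E=∅; S={0↦-4}; K=[subL(-8)]⟩
[9] ⟨C=((λv. -2) 0); E=∅; S={0↦-4}; K=[mulR :: subL(-8)]⟩
[10] ⟨C=(λv. -2); E=∅; S={0↦-4}; K=[arg :: mulR :: subL(-8)]⟩
[11] ⟨C=0; E=∅; S={0↦-4}; K=[fun :: mulR :: subL(-8)]⟩
[12] ⟨C=-2; E={v↦1}; S={0↦-4, 1↦0}; K=[mulR :: subL(-8)]⟩
[13] ⟨C=(if0 -3 then 7 else 7); E=∅; S={0↦-4, 1↦0}; K=[mulL(-2) :: subL(-8)]⟩
[14] ⟨C=-3; E=∅; S={0↦-4, 1↦0}; K=[if0 :: mulL(-2) :: subL(-8)]⟩
[15] ⟨C=7; E=∅; S={0↦-4, 1↦0}; K=[mulL(-2) :: subL(-8)]⟩
→ final value 6

Answer: 6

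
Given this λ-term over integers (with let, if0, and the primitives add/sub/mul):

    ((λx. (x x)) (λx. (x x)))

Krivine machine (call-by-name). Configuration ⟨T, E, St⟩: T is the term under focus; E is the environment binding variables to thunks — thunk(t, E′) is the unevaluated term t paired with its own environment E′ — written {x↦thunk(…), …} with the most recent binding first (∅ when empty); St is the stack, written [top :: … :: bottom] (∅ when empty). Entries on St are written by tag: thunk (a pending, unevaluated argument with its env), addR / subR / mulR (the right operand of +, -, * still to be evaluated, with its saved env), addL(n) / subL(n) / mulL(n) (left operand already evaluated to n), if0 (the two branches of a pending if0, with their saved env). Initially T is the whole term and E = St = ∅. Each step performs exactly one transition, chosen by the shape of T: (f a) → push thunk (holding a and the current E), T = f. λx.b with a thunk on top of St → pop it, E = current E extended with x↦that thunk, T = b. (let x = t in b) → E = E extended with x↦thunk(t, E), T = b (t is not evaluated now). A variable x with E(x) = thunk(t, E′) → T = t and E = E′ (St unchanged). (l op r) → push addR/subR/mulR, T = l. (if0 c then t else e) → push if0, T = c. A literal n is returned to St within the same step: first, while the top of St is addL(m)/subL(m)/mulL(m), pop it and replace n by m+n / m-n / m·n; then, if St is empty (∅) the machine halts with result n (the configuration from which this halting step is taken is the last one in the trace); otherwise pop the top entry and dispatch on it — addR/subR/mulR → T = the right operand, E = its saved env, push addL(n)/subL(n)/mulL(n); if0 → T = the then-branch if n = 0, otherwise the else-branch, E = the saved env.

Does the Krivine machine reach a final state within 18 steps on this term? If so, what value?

Answer: DIVERGES (no final state within 18 steps)

Derivation:
[0] ⟨T=((λx. (x x)) (λx. (x x))); E=∅; St=∅⟩
[1] ⟨T=(λx. (x x)); E=∅; St=[thunk]⟩
[2] ⟨T=(x x); E={x↦thunk((λx. (x x)), ∅)}; St=∅⟩
[3] ⟨T=x; E={x↦thunk((λx. (x x)), ∅)}; St=[thunk]⟩
[4] ⟨T=(λx. (x x)); E=∅; St=[thunk]⟩
[5] ⟨T=(x x); E={x↦thunk(x, {x↦thunk((λx. (x x)), ∅)})}; St=∅⟩
[6] ⟨T=x; E={x↦thunk(x, {x↦thunk((λx. (x x)), ∅)})}; St=[thunk]⟩
[7] ⟨T=x; E={x↦thunk((λx. (x x)), ∅)}; St=[thunk]⟩
[8] ⟨T=(λx. (x x)); E=∅; St=[thunk]⟩
[9] ⟨T=(x x); E={x↦thunk(x, {x↦thunk(x, {x↦thunk((λx. (x x)), ∅)})})}; St=∅⟩
[10] ⟨T=x; E={x↦thunk(x, {x↦thunk(x, {x↦thunk((λx. (x x)), ∅)})})}; St=[thunk]⟩
[11] ⟨T=x; E={x↦thunk(x, {x↦thunk((λx. (x x)), ∅)})}; St=[thunk]⟩
[12] ⟨T=x; E={x↦thunk((λx. (x x)), ∅)}; St=[thunk]⟩
[13] ⟨T=(λx. (x x)); E=∅; St=[thunk]⟩
[14] ⟨T=(x x); E={x↦thunk(x, {x↦thunk(x, {x↦thunk(x, {x↦thunk((λx. (x x)), ∅)})})})}; St=∅⟩
[15] ⟨T=x; E={x↦thunk(x, {x↦thunk(x, {x↦thunk(x, {x↦thunk((λx. (x x)), ∅)})})})}; St=[thunk]⟩
[16] ⟨T=x; E={x↦thunk(x, {x↦thunk(x, {x↦thunk((λx. (x x)), ∅)})})}; St=[thunk]⟩
[17] ⟨T=x; E={x↦thunk(x, {x↦thunk((λx. (x x)), ∅)})}; St=[thunk]⟩
[18] ⟨T=x; E={x↦thunk((λx. (x x)), ∅)}; St=[thunk]⟩
→ 18 transitions taken and the configuration is still not final: no result within 18 steps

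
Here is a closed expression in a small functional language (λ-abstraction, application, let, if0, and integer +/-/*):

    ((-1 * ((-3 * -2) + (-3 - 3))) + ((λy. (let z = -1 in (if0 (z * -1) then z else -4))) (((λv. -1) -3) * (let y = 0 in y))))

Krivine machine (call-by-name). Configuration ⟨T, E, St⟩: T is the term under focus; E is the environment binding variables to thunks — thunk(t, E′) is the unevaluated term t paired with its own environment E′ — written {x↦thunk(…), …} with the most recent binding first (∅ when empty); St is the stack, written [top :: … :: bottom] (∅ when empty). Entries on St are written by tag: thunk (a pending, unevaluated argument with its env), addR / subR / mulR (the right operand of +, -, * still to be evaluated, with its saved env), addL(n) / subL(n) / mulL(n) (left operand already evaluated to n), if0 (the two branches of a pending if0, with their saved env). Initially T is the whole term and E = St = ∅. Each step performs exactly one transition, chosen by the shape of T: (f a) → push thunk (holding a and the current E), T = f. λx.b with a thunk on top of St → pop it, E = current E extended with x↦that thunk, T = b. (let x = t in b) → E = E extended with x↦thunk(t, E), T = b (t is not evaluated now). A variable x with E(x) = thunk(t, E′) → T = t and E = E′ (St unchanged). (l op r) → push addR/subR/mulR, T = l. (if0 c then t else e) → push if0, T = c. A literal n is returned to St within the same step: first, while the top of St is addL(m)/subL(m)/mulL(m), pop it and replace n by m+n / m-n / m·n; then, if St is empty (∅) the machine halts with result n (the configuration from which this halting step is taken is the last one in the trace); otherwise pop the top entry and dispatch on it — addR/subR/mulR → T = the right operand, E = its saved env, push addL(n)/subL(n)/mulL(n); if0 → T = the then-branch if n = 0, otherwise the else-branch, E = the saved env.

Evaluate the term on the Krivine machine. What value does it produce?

Answer: -4

Execution trace:
0. [T=((-1 * ((-3 * -2) + (-3 - 3))) + ((λy. (let z = -1 in (if0 (z * -1) then z else -4))) (((λv. -1) -3) * (let y = 0 in y)))) | E=∅ | St=∅]
1. [T=(-1 * ((-3 * -2) + (-3 - 3))) | E=∅ | St=[addR]]
2. [T=-1 | E=∅ | St=[mulR :: addR]]
3. [T=((-3 * -2) + (-3 - 3)) | E=∅ | St=[mulL(-1) :: addR]]
4. [T=(-3 * -2) | E=∅ | St=[addR :: mulL(-1) :: addR]]
5. [T=-3 | E=∅ | St=[mulR :: addR :: mulL(-1) :: addR]]
6. [T=-2 | E=∅ | St=[mulL(-3) :: addR :: mulL(-1) :: addR]]
7. [T=(-3 - 3) | E=∅ | St=[addL(6) :: mulL(-1) :: addR]]
8. [T=-3 | E=∅ | St=[subR :: addL(6) :: mulL(-1) :: addR]]
9. [T=3 | E=∅ | St=[subL(-3) :: addL(6) :: mulL(-1) :: addR]]
10. [T=((λy. (let z = -1 in (if0 (z * -1) then z else -4))) (((λv. -1) -3) * (let y = 0 in y))) | E=∅ | St=[addL(0)]]
11. [T=(λy. (let z = -1 in (if0 (z * -1) then z else -4))) | E=∅ | St=[thunk :: addL(0)]]
12. [T=(let z = -1 in (if0 (z * -1) then z else -4)) | E={y↦thunk((((λv. -1) -3) * (let y = 0 in y)), ∅)} | St=[addL(0)]]
13. [T=(if0 (z * -1) then z else -4) | E={z↦thunk(-1, {y↦thunk((((λv. -1) -3) * (let y = 0 in y)), ∅)}), y↦thunk((((λv. -1) -3) * (let y = 0 in y)), ∅)} | St=[addL(0)]]
14. [T=(z * -1) | E={z↦thunk(-1, {y↦thunk((((λv. -1) -3) * (let y = 0 in y)), ∅)}), y↦thunk((((λv. -1) -3) * (let y = 0 in y)), ∅)} | St=[if0 :: addL(0)]]
15. [T=z | E={z↦thunk(-1, {y↦thunk((((λv. -1) -3) * (let y = 0 in y)), ∅)}), y↦thunk((((λv. -1) -3) * (let y = 0 in y)), ∅)} | St=[mulR :: if0 :: addL(0)]]
16. [T=-1 | E={y↦thunk((((λv. -1) -3) * (let y = 0 in y)), ∅)} | St=[mulR :: if0 :: addL(0)]]
17. [T=-1 | E={z↦thunk(-1, {y↦thunk((((λv. -1) -3) * (let y = 0 in y)), ∅)}), y↦thunk((((λv. -1) -3) * (let y = 0 in y)), ∅)} | St=[mulL(-1) :: if0 :: addL(0)]]
18. [T=-4 | E={z↦thunk(-1, {y↦thunk((((λv. -1) -3) * (let y = 0 in y)), ∅)}), y↦thunk((((λv. -1) -3) * (let y = 0 in y)), ∅)} | St=[addL(0)]]
→ final value -4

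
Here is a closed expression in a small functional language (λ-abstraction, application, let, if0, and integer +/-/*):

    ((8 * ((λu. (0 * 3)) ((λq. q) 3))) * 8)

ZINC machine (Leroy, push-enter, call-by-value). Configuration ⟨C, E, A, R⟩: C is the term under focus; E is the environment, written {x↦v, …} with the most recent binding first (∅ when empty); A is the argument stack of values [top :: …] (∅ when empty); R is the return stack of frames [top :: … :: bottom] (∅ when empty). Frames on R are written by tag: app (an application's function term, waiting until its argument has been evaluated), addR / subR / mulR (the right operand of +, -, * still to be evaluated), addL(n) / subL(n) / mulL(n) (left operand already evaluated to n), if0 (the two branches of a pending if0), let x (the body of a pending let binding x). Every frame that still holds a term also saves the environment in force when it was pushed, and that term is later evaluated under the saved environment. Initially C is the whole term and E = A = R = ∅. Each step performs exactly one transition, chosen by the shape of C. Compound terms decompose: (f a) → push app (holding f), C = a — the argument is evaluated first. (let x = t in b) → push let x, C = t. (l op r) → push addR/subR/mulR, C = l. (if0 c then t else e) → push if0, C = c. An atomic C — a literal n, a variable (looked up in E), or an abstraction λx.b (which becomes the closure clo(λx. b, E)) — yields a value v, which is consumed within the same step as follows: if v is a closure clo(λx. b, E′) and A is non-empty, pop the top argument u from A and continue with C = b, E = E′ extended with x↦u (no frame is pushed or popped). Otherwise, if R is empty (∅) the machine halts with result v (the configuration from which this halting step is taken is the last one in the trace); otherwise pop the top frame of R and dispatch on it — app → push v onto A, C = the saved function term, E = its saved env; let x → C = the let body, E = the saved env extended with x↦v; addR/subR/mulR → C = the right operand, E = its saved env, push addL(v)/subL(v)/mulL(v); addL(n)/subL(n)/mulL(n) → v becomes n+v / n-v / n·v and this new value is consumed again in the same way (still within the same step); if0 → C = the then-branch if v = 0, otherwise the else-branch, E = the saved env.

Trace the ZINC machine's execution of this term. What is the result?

Answer: 0

Execution trace:
step 0: ⟨C=((8 * ((λu. (0 * 3)) ((λq. q) 3))) * 8); E=∅; A=∅; R=∅⟩
step 1: ⟨C=(8 * ((λu. (0 * 3)) ((λq. q) 3))); E=∅; A=∅; R=[mulR]⟩
step 2: ⟨C=8; E=∅; A=∅; R=[mulR :: mulR]⟩
step 3: ⟨C=((λu. (0 * 3)) ((λq. q) 3)); E=∅; A=∅; R=[mulL(8) :: mulR]⟩
step 4: ⟨C=((λq. q) 3); E=∅; A=∅; R=[app :: mulL(8) :: mulR]⟩
step 5: ⟨C=3; E=∅; A=∅; R=[app :: app :: mulL(8) :: mulR]⟩
step 6: ⟨C=(λq. q); E=∅; A=[3]; R=[app :: mulL(8) :: mulR]⟩
step 7: ⟨C=q; E={q↦3}; A=∅; R=[app :: mulL(8) :: mulR]⟩
step 8: ⟨C=(λu. (0 * 3)); E=∅; A=[3]; R=[mulL(8) :: mulR]⟩
step 9: ⟨C=(0 * 3); E={u↦3}; A=∅; R=[mulL(8) :: mulR]⟩
step 10: ⟨C=0; E={u↦3}; A=∅; R=[mulR :: mulL(8) :: mulR]⟩
step 11: ⟨C=3; E={u↦3}; A=∅; R=[mulL(0) :: mulL(8) :: mulR]⟩
step 12: ⟨C=8; E=∅; A=∅; R=[mulL(0)]⟩
→ final value 0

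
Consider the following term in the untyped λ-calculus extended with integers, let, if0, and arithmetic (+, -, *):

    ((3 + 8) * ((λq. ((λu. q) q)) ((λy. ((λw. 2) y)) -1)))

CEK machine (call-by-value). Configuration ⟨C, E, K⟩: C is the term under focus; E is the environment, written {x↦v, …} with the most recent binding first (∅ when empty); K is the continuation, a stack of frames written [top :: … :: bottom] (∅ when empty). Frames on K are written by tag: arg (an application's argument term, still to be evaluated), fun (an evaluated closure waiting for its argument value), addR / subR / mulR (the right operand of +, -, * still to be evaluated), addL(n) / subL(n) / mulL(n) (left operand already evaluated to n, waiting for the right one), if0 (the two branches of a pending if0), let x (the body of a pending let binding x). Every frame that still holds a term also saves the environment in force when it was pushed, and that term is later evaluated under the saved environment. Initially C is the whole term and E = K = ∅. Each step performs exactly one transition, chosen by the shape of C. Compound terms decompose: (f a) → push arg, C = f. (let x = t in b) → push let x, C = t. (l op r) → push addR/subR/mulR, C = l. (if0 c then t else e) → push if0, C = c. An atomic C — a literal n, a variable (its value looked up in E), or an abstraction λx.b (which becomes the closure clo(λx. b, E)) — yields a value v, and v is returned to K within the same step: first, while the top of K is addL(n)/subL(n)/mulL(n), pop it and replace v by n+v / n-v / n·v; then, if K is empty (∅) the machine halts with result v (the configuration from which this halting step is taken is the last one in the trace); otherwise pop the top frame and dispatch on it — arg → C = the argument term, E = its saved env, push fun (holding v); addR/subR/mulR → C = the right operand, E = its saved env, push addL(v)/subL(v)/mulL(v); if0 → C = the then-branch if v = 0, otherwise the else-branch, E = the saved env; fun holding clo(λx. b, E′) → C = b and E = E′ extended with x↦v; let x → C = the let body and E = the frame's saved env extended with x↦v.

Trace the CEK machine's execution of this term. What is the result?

Answer: 22

Derivation:
step 0: ⟨C=((3 + 8) * ((λq. ((λu. q) q)) ((λy. ((λw. 2) y)) -1))); E=∅; K=∅⟩
step 1: ⟨C=(3 + 8); E=∅; K=[mulR]⟩
step 2: ⟨C=3; E=∅; K=[addR :: mulR]⟩
step 3: ⟨C=8; E=∅; K=[addL(3) :: mulR]⟩
step 4: ⟨C=((λq. ((λu. q) q)) ((λy. ((λw. 2) y)) -1)); E=∅; K=[mulL(11)]⟩
step 5: ⟨C=(λq. ((λu. q) q)); E=∅; K=[arg :: mulL(11)]⟩
step 6: ⟨C=((λy. ((λw. 2) y)) -1); E=∅; K=[fun :: mulL(11)]⟩
step 7: ⟨C=(λy. ((λw. 2) y)); E=∅; K=[arg :: fun :: mulL(11)]⟩
step 8: ⟨C=-1; E=∅; K=[fun :: fun :: mulL(11)]⟩
step 9: ⟨C=((λw. 2) y); E={y↦-1}; K=[fun :: mulL(11)]⟩
step 10: ⟨C=(λw. 2); E={y↦-1}; K=[arg :: fun :: mulL(11)]⟩
step 11: ⟨C=y; E={y↦-1}; K=[fun :: fun :: mulL(11)]⟩
step 12: ⟨C=2; E={w↦-1, y↦-1}; K=[fun :: mulL(11)]⟩
step 13: ⟨C=((λu. q) q); E={q↦2}; K=[mulL(11)]⟩
step 14: ⟨C=(λu. q); E={q↦2}; K=[arg :: mulL(11)]⟩
step 15: ⟨C=q; E={q↦2}; K=[fun :: mulL(11)]⟩
step 16: ⟨C=q; E={u↦2, q↦2}; K=[mulL(11)]⟩
→ final value 22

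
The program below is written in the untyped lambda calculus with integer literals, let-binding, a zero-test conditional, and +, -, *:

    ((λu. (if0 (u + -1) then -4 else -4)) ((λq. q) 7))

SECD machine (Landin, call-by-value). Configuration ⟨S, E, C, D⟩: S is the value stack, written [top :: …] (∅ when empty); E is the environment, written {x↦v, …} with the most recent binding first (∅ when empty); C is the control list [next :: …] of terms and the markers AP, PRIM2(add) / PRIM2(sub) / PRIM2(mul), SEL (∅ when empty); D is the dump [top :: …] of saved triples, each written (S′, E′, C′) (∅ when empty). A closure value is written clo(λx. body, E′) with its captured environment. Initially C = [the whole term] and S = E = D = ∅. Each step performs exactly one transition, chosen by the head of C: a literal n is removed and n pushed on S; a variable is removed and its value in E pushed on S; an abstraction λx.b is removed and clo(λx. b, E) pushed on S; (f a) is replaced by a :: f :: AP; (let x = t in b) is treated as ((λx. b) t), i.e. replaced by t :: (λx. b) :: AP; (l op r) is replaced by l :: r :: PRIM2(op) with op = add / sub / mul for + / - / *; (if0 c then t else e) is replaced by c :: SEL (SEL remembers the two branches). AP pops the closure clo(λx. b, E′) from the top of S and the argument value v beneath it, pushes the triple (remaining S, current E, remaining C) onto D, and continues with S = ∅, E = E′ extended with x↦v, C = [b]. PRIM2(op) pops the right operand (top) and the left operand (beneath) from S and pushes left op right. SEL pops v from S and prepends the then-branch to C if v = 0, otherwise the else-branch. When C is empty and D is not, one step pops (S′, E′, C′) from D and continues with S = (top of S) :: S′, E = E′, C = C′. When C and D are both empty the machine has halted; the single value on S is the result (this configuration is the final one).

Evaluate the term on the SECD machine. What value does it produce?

0. <S=∅, E=∅, C=[((λu. (if0 (u + -1) then -4 else -4)) ((λq. q) 7))], D=∅>
1. <S=∅, E=∅, C=[((λq. q) 7) :: (λu. (if0 (u + -1) then -4 else -4)) :: AP], D=∅>
2. <S=∅, E=∅, C=[7 :: (λq. q) :: AP :: (λu. (if0 (u + -1) then -4 else -4)) :: AP], D=∅>
3. <S=[7], E=∅, C=[(λq. q) :: AP :: (λu. (if0 (u + -1) then -4 else -4)) :: AP], D=∅>
4. <S=[clo(λq. q, ∅) :: 7], E=∅, C=[AP :: (λu. (if0 (u + -1) then -4 else -4)) :: AP], D=∅>
5. <S=∅, E={q↦7}, C=[q], D=[(∅, ∅, [(λu. (if0 (u + -1) then -4 else -4)) :: AP])]>
6. <S=[7], E={q↦7}, C=∅, D=[(∅, ∅, [(λu. (if0 (u + -1) then -4 else -4)) :: AP])]>
7. <S=[7], E=∅, C=[(λu. (if0 (u + -1) then -4 else -4)) :: AP], D=∅>
8. <S=[clo(λu. (if0 (u + -1) then -4 else -4), ∅) :: 7], E=∅, C=[AP], D=∅>
9. <S=∅, E={u↦7}, C=[(if0 (u + -1) then -4 else -4)], D=[(∅, ∅, ∅)]>
10. <S=∅, E={u↦7}, C=[(u + -1) :: SEL], D=[(∅, ∅, ∅)]>
11. <S=∅, E={u↦7}, C=[u :: -1 :: PRIM2(add) :: SEL], D=[(∅, ∅, ∅)]>
12. <S=[7], E={u↦7}, C=[-1 :: PRIM2(add) :: SEL], D=[(∅, ∅, ∅)]>
13. <S=[-1 :: 7], E={u↦7}, C=[PRIM2(add) :: SEL], D=[(∅, ∅, ∅)]>
14. <S=[6], E={u↦7}, C=[SEL], D=[(∅, ∅, ∅)]>
15. <S=∅, E={u↦7}, C=[-4], D=[(∅, ∅, ∅)]>
16. <S=[-4], E={u↦7}, C=∅, D=[(∅, ∅, ∅)]>
17. <S=[-4], E=∅, C=∅, D=∅>
→ final value -4

Answer: -4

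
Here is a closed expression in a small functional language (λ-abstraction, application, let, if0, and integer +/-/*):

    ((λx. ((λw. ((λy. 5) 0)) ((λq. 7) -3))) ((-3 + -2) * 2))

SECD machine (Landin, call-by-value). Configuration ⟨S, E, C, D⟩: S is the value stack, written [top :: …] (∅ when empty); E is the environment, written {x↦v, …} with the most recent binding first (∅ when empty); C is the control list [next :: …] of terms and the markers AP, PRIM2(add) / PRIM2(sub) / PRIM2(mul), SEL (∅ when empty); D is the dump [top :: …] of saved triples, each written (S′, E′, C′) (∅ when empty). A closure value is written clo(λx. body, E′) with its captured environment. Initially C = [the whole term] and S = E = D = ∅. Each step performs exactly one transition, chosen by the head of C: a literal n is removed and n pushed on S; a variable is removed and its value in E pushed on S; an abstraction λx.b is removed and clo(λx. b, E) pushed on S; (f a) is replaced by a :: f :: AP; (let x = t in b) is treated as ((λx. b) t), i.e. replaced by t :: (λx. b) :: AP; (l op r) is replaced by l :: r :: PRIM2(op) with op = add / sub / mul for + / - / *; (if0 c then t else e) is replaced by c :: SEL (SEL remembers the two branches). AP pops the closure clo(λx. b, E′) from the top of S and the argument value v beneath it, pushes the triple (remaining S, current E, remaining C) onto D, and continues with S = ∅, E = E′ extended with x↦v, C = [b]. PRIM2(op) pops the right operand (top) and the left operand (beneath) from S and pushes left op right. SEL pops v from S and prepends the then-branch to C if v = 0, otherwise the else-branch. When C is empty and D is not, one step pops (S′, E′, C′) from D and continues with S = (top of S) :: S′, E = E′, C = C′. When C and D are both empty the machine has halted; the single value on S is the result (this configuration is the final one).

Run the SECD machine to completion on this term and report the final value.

[0] <S=∅, E=∅, C=[((λx. ((λw. ((λy. 5) 0)) ((λq. 7) -3))) ((-3 + -2) * 2))], D=∅>
[1] <S=∅, E=∅, C=[((-3 + -2) * 2) :: (λx. ((λw. ((λy. 5) 0)) ((λq. 7) -3))) :: AP], D=∅>
[2] <S=∅, E=∅, C=[(-3 + -2) :: 2 :: PRIM2(mul) :: (λx. ((λw. ((λy. 5) 0)) ((λq. 7) -3))) :: AP], D=∅>
[3] <S=∅, E=∅, C=[-3 :: -2 :: PRIM2(add) :: 2 :: PRIM2(mul) :: (λx. ((λw. ((λy. 5) 0)) ((λq. 7) -3))) :: AP], D=∅>
[4] <S=[-3], E=∅, C=[-2 :: PRIM2(add) :: 2 :: PRIM2(mul) :: (λx. ((λw. ((λy. 5) 0)) ((λq. 7) -3))) :: AP], D=∅>
[5] <S=[-2 :: -3], E=∅, C=[PRIM2(add) :: 2 :: PRIM2(mul) :: (λx. ((λw. ((λy. 5) 0)) ((λq. 7) -3))) :: AP], D=∅>
[6] <S=[-5], E=∅, C=[2 :: PRIM2(mul) :: (λx. ((λw. ((λy. 5) 0)) ((λq. 7) -3))) :: AP], D=∅>
[7] <S=[2 :: -5], E=∅, C=[PRIM2(mul) :: (λx. ((λw. ((λy. 5) 0)) ((λq. 7) -3))) :: AP], D=∅>
[8] <S=[-10], E=∅, C=[(λx. ((λw. ((λy. 5) 0)) ((λq. 7) -3))) :: AP], D=∅>
[9] <S=[clo(λx. ((λw. ((λy. 5) 0)) ((λq. 7) -3)), ∅) :: -10], E=∅, C=[AP], D=∅>
[10] <S=∅, E={x↦-10}, C=[((λw. ((λy. 5) 0)) ((λq. 7) -3))], D=[(∅, ∅, ∅)]>
[11] <S=∅, E={x↦-10}, C=[((λq. 7) -3) :: (λw. ((λy. 5) 0)) :: AP], D=[(∅, ∅, ∅)]>
[12] <S=∅, E={x↦-10}, C=[-3 :: (λq. 7) :: AP :: (λw. ((λy. 5) 0)) :: AP], D=[(∅, ∅, ∅)]>
[13] <S=[-3], E={x↦-10}, C=[(λq. 7) :: AP :: (λw. ((λy. 5) 0)) :: AP], D=[(∅, ∅, ∅)]>
[14] <S=[clo(λq. 7, {x↦-10}) :: -3], E={x↦-10}, C=[AP :: (λw. ((λy. 5) 0)) :: AP], D=[(∅, ∅, ∅)]>
[15] <S=∅, E={q↦-3, x↦-10}, C=[7], D=[(∅, {x↦-10}, [(λw. ((λy. 5) 0)) :: AP]) :: (∅, ∅, ∅)]>
[16] <S=[7], E={q↦-3, x↦-10}, C=∅, D=[(∅, {x↦-10}, [(λw. ((λy. 5) 0)) :: AP]) :: (∅, ∅, ∅)]>
[17] <S=[7], E={x↦-10}, C=[(λw. ((λy. 5) 0)) :: AP], D=[(∅, ∅, ∅)]>
[18] <S=[clo(λw. ((λy. 5) 0), {x↦-10}) :: 7], E={x↦-10}, C=[AP], D=[(∅, ∅, ∅)]>
[19] <S=∅, E={w↦7, x↦-10}, C=[((λy. 5) 0)], D=[(∅, {x↦-10}, ∅) :: (∅, ∅, ∅)]>
[20] <S=∅, E={w↦7, x↦-10}, C=[0 :: (λy. 5) :: AP], D=[(∅, {x↦-10}, ∅) :: (∅, ∅, ∅)]>
[21] <S=[0], E={w↦7, x↦-10}, C=[(λy. 5) :: AP], D=[(∅, {x↦-10}, ∅) :: (∅, ∅, ∅)]>
[22] <S=[clo(λy. 5, {w↦7, x↦-10}) :: 0], E={w↦7, x↦-10}, C=[AP], D=[(∅, {x↦-10}, ∅) :: (∅, ∅, ∅)]>
[23] <S=∅, E={y↦0, w↦7, x↦-10}, C=[5], D=[(∅, {w↦7, x↦-10}, ∅) :: (∅, {x↦-10}, ∅) :: (∅, ∅, ∅)]>
[24] <S=[5], E={y↦0, w↦7, x↦-10}, C=∅, D=[(∅, {w↦7, x↦-10}, ∅) :: (∅, {x↦-10}, ∅) :: (∅, ∅, ∅)]>
[25] <S=[5], E={w↦7, x↦-10}, C=∅, D=[(∅, {x↦-10}, ∅) :: (∅, ∅, ∅)]>
[26] <S=[5], E={x↦-10}, C=∅, D=[(∅, ∅, ∅)]>
[27] <S=[5], E=∅, C=∅, D=∅>
→ final value 5

Answer: 5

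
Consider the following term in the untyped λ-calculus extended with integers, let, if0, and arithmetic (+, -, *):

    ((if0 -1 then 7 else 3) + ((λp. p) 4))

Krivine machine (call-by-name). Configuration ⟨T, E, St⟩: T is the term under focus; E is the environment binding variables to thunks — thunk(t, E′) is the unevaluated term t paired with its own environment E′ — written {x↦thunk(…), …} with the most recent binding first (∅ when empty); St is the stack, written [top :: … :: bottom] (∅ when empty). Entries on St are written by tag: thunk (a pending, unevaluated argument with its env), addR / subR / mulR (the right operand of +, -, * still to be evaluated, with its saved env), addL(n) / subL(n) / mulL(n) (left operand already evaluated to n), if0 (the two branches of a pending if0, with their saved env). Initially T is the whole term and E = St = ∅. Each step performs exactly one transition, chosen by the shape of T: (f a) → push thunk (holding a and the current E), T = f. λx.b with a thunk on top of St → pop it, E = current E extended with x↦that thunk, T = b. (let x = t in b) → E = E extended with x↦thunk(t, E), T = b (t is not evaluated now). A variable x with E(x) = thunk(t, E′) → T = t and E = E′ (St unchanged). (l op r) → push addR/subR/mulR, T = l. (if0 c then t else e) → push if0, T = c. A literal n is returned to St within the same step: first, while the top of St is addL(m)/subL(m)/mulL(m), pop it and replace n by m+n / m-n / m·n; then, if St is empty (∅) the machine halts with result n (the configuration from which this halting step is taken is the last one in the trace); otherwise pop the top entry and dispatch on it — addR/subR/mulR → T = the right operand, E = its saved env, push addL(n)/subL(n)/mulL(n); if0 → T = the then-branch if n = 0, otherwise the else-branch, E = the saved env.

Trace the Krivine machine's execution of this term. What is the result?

step 0: <T=((if0 -1 then 7 else 3) + ((λp. p) 4)), E=∅, St=∅>
step 1: <T=(if0 -1 then 7 else 3), E=∅, St=[addR]>
step 2: <T=-1, E=∅, St=[if0 :: addR]>
step 3: <T=3, E=∅, St=[addR]>
step 4: <T=((λp. p) 4), E=∅, St=[addL(3)]>
step 5: <T=(λp. p), E=∅, St=[thunk :: addL(3)]>
step 6: <T=p, E={p↦thunk(4, ∅)}, St=[addL(3)]>
step 7: <T=4, E=∅, St=[addL(3)]>
→ final value 7

Answer: 7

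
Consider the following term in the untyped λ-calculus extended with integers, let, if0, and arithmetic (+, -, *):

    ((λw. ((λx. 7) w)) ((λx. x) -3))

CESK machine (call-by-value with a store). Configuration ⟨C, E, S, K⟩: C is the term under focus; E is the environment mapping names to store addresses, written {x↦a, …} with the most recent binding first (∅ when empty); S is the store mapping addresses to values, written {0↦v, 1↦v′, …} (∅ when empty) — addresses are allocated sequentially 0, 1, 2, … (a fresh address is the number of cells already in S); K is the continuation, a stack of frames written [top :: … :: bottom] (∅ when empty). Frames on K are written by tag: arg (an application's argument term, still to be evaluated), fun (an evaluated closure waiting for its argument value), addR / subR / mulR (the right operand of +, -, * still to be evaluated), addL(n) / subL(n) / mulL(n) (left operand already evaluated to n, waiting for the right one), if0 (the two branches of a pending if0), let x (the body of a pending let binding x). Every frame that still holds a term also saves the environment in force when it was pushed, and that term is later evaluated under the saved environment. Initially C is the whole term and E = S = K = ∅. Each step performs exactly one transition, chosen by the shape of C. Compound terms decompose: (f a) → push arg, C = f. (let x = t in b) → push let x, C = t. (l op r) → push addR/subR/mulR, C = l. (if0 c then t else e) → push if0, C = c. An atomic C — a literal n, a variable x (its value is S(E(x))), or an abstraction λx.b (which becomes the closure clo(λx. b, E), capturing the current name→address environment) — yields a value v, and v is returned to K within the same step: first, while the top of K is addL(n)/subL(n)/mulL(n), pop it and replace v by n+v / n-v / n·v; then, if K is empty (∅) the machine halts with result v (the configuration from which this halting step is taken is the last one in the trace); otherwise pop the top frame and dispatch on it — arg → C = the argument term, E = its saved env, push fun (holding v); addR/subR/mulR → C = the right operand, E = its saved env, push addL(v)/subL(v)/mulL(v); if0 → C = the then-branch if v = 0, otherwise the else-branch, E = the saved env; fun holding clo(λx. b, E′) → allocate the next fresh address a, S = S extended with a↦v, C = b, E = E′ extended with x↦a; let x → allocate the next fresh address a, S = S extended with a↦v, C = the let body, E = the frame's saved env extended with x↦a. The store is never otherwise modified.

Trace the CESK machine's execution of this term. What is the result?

Answer: 7

Machine steps:
step 0: [C=((λw. ((λx. 7) w)) ((λx. x) -3)) | E=∅ | S=∅ | K=∅]
step 1: [C=(λw. ((λx. 7) w)) | E=∅ | S=∅ | K=[arg]]
step 2: [C=((λx. x) -3) | E=∅ | S=∅ | K=[fun]]
step 3: [C=(λx. x) | E=∅ | S=∅ | K=[arg :: fun]]
step 4: [C=-3 | E=∅ | S=∅ | K=[fun :: fun]]
step 5: [C=x | E={x↦0} | S={0↦-3} | K=[fun]]
step 6: [C=((λx. 7) w) | E={w↦1} | S={0↦-3, 1↦-3} | K=∅]
step 7: [C=(λx. 7) | E={w↦1} | S={0↦-3, 1↦-3} | K=[arg]]
step 8: [C=w | E={w↦1} | S={0↦-3, 1↦-3} | K=[fun]]
step 9: [C=7 | E={x↦2, w↦1} | S={0↦-3, 1↦-3, 2↦-3} | K=∅]
→ final value 7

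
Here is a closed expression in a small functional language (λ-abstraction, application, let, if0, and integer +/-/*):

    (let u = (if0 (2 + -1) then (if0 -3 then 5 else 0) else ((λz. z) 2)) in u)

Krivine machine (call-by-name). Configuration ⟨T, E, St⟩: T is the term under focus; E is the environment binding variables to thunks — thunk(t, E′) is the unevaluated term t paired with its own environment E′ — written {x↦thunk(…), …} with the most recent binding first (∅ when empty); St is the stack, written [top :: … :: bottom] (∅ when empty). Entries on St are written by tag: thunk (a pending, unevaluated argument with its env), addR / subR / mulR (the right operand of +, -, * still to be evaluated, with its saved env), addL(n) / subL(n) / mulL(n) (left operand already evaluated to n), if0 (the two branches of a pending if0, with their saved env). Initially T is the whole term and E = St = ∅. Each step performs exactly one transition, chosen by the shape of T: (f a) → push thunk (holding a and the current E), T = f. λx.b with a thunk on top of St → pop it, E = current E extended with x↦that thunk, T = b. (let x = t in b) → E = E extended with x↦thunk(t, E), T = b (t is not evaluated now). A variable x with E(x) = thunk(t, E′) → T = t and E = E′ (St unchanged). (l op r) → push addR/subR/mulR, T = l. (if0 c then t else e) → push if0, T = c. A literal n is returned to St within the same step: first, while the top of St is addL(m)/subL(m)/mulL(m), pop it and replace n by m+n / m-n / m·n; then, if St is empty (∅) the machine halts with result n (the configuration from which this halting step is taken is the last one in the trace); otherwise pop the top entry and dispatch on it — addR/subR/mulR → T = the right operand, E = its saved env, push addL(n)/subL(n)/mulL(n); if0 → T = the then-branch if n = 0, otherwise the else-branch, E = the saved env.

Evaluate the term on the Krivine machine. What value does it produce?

t=0: ⟨T=(let u = (if0 (2 + -1) then (if0 -3 then 5 else 0) else ((λz. z) 2)) in u); E=∅; St=∅⟩
t=1: ⟨T=u; E={u↦thunk((if0 (2 + -1) then (if0 -3 then 5 else 0) else ((λz. z) 2)), ∅)}; St=∅⟩
t=2: ⟨T=(if0 (2 + -1) then (if0 -3 then 5 else 0) else ((λz. z) 2)); E=∅; St=∅⟩
t=3: ⟨T=(2 + -1); E=∅; St=[if0]⟩
t=4: ⟨T=2; E=∅; St=[addR :: if0]⟩
t=5: ⟨T=-1; E=∅; St=[addL(2) :: if0]⟩
t=6: ⟨T=((λz. z) 2); E=∅; St=∅⟩
t=7: ⟨T=(λz. z); E=∅; St=[thunk]⟩
t=8: ⟨T=z; E={z↦thunk(2, ∅)}; St=∅⟩
t=9: ⟨T=2; E=∅; St=∅⟩
→ final value 2

Answer: 2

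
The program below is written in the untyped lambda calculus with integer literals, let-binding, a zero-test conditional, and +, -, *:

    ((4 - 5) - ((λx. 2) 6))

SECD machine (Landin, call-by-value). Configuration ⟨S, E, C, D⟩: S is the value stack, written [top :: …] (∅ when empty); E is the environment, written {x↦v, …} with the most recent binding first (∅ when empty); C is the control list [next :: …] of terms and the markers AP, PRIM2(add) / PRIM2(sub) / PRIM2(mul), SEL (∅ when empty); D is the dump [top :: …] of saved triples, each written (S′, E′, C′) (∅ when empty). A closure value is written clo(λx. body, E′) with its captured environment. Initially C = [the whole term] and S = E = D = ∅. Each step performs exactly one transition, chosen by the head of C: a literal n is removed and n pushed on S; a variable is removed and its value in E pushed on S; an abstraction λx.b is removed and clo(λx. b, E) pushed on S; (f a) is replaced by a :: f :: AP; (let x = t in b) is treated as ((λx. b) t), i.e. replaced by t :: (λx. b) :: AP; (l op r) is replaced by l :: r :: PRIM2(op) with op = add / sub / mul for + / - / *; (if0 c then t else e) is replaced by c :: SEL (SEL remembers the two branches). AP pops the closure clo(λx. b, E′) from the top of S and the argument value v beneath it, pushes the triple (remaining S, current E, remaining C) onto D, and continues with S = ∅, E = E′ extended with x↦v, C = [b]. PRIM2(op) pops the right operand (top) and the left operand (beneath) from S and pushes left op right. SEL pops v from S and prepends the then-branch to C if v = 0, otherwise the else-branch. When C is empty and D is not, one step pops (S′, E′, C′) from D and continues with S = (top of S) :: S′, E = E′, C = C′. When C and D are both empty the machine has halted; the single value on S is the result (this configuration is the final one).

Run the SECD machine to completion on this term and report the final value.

Answer: -3

Machine steps:
t=0: [S=∅ | E=∅ | C=[((4 - 5) - ((λx. 2) 6))] | D=∅]
t=1: [S=∅ | E=∅ | C=[(4 - 5) :: ((λx. 2) 6) :: PRIM2(sub)] | D=∅]
t=2: [S=∅ | E=∅ | C=[4 :: 5 :: PRIM2(sub) :: ((λx. 2) 6) :: PRIM2(sub)] | D=∅]
t=3: [S=[4] | E=∅ | C=[5 :: PRIM2(sub) :: ((λx. 2) 6) :: PRIM2(sub)] | D=∅]
t=4: [S=[5 :: 4] | E=∅ | C=[PRIM2(sub) :: ((λx. 2) 6) :: PRIM2(sub)] | D=∅]
t=5: [S=[-1] | E=∅ | C=[((λx. 2) 6) :: PRIM2(sub)] | D=∅]
t=6: [S=[-1] | E=∅ | C=[6 :: (λx. 2) :: AP :: PRIM2(sub)] | D=∅]
t=7: [S=[6 :: -1] | E=∅ | C=[(λx. 2) :: AP :: PRIM2(sub)] | D=∅]
t=8: [S=[clo(λx. 2, ∅) :: 6 :: -1] | E=∅ | C=[AP :: PRIM2(sub)] | D=∅]
t=9: [S=∅ | E={x↦6} | C=[2] | D=[([-1], ∅, [PRIM2(sub)])]]
t=10: [S=[2] | E={x↦6} | C=∅ | D=[([-1], ∅, [PRIM2(sub)])]]
t=11: [S=[2 :: -1] | E=∅ | C=[PRIM2(sub)] | D=∅]
t=12: [S=[-3] | E=∅ | C=∅ | D=∅]
→ final value -3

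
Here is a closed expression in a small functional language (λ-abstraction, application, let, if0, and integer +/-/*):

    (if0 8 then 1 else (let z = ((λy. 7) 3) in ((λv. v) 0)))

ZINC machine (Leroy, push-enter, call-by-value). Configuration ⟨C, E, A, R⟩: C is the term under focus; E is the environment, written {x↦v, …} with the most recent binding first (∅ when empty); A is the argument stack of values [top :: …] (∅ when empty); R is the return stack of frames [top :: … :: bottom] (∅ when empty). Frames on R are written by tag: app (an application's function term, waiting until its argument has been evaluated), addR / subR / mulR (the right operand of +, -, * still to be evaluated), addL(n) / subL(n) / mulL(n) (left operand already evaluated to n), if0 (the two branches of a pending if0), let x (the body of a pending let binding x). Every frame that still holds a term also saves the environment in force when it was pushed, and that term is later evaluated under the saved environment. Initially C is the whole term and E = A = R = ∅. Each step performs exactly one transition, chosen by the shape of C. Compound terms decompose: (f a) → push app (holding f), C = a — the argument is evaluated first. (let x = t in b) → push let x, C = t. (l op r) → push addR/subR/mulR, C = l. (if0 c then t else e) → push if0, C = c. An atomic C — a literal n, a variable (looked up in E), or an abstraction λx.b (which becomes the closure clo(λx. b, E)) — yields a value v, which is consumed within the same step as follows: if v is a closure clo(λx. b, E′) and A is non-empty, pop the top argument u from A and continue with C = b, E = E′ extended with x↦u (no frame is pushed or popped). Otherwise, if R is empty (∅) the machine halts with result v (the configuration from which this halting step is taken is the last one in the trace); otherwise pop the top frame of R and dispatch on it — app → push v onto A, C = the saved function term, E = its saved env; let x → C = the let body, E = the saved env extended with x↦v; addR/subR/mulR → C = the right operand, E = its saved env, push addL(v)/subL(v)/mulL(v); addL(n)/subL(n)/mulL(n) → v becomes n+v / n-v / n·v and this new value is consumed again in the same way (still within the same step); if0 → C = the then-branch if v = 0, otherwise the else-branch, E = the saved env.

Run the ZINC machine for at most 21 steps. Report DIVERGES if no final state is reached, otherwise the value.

Answer: 0

Derivation:
step 0: <C=(if0 8 then 1 else (let z = ((λy. 7) 3) in ((λv. v) 0))), E=∅, A=∅, R=∅>
step 1: <C=8, E=∅, A=∅, R=[if0]>
step 2: <C=(let z = ((λy. 7) 3) in ((λv. v) 0)), E=∅, A=∅, R=∅>
step 3: <C=((λy. 7) 3), E=∅, A=∅, R=[let z]>
step 4: <C=3, E=∅, A=∅, R=[app :: let z]>
step 5: <C=(λy. 7), E=∅, A=[3], R=[let z]>
step 6: <C=7, E={y↦3}, A=∅, R=[let z]>
step 7: <C=((λv. v) 0), E={z↦7}, A=∅, R=∅>
step 8: <C=0, E={z↦7}, A=∅, R=[app]>
step 9: <C=(λv. v), E={z↦7}, A=[0], R=∅>
step 10: <C=v, E={v↦0, z↦7}, A=∅, R=∅>
→ final value 0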